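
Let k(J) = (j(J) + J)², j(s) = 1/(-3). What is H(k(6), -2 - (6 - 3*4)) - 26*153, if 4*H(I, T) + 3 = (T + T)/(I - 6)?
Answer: -3739953/940 ≈ -3978.7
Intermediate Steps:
j(s) = -⅓
k(J) = (-⅓ + J)²
H(I, T) = -¾ + T/(2*(-6 + I)) (H(I, T) = -¾ + ((T + T)/(I - 6))/4 = -¾ + ((2*T)/(-6 + I))/4 = -¾ + (2*T/(-6 + I))/4 = -¾ + T/(2*(-6 + I)))
H(k(6), -2 - (6 - 3*4)) - 26*153 = (18 - (-1 + 3*6)²/3 + 2*(-2 - (6 - 3*4)))/(4*(-6 + (-1 + 3*6)²/9)) - 26*153 = (18 - (-1 + 18)²/3 + 2*(-2 - (6 - 12)))/(4*(-6 + (-1 + 18)²/9)) - 3978 = (18 - 17²/3 + 2*(-2 - 1*(-6)))/(4*(-6 + (⅑)*17²)) - 3978 = (18 - 289/3 + 2*(-2 + 6))/(4*(-6 + (⅑)*289)) - 3978 = (18 - 3*289/9 + 2*4)/(4*(-6 + 289/9)) - 3978 = (18 - 289/3 + 8)/(4*(235/9)) - 3978 = (¼)*(9/235)*(-211/3) - 3978 = -633/940 - 3978 = -3739953/940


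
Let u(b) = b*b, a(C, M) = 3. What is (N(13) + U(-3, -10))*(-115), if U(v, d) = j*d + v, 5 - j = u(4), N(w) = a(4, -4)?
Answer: -12650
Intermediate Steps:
u(b) = b²
N(w) = 3
j = -11 (j = 5 - 1*4² = 5 - 1*16 = 5 - 16 = -11)
U(v, d) = v - 11*d (U(v, d) = -11*d + v = v - 11*d)
(N(13) + U(-3, -10))*(-115) = (3 + (-3 - 11*(-10)))*(-115) = (3 + (-3 + 110))*(-115) = (3 + 107)*(-115) = 110*(-115) = -12650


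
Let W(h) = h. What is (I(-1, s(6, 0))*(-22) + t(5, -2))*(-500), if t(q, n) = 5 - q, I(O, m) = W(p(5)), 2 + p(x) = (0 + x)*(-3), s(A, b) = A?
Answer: -187000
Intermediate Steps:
p(x) = -2 - 3*x (p(x) = -2 + (0 + x)*(-3) = -2 + x*(-3) = -2 - 3*x)
I(O, m) = -17 (I(O, m) = -2 - 3*5 = -2 - 15 = -17)
(I(-1, s(6, 0))*(-22) + t(5, -2))*(-500) = (-17*(-22) + (5 - 1*5))*(-500) = (374 + (5 - 5))*(-500) = (374 + 0)*(-500) = 374*(-500) = -187000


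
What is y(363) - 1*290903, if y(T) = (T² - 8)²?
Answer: 17360670218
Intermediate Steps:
y(T) = (-8 + T²)²
y(363) - 1*290903 = (-8 + 363²)² - 1*290903 = (-8 + 131769)² - 290903 = 131761² - 290903 = 17360961121 - 290903 = 17360670218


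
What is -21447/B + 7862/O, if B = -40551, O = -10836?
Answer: -2057435/10462158 ≈ -0.19666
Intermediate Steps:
-21447/B + 7862/O = -21447/(-40551) + 7862/(-10836) = -21447*(-1/40551) + 7862*(-1/10836) = 7149/13517 - 3931/5418 = -2057435/10462158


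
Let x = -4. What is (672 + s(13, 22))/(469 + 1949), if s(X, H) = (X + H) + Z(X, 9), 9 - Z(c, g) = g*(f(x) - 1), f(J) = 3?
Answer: 349/1209 ≈ 0.28867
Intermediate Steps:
Z(c, g) = 9 - 2*g (Z(c, g) = 9 - g*(3 - 1) = 9 - g*2 = 9 - 2*g)
s(X, H) = -9 + H + X (s(X, H) = (X + H) + (9 - 2*9) = (H + X) + (9 - 18) = (H + X) - 9 = -9 + H + X)
(672 + s(13, 22))/(469 + 1949) = (672 + (-9 + 22 + 13))/(469 + 1949) = (672 + 26)/2418 = 698*(1/2418) = 349/1209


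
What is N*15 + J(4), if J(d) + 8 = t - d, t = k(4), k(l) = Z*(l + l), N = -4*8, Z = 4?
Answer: -460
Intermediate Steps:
N = -32
k(l) = 8*l (k(l) = 4*(l + l) = 4*(2*l) = 8*l)
t = 32 (t = 8*4 = 32)
J(d) = 24 - d (J(d) = -8 + (32 - d) = 24 - d)
N*15 + J(4) = -32*15 + (24 - 1*4) = -480 + (24 - 4) = -480 + 20 = -460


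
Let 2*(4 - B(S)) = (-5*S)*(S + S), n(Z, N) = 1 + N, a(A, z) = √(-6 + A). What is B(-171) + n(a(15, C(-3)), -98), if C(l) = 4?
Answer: 146112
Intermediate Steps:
B(S) = 4 + 5*S² (B(S) = 4 - (-5*S)*(S + S)/2 = 4 - (-5*S)*2*S/2 = 4 - (-5)*S² = 4 + 5*S²)
B(-171) + n(a(15, C(-3)), -98) = (4 + 5*(-171)²) + (1 - 98) = (4 + 5*29241) - 97 = (4 + 146205) - 97 = 146209 - 97 = 146112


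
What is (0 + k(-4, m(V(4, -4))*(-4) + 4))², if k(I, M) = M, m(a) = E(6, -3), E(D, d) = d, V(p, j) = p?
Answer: 256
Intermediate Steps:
m(a) = -3
(0 + k(-4, m(V(4, -4))*(-4) + 4))² = (0 + (-3*(-4) + 4))² = (0 + (12 + 4))² = (0 + 16)² = 16² = 256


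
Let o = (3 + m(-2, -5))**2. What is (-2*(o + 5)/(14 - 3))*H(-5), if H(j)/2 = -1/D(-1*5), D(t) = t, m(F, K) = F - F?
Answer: -56/55 ≈ -1.0182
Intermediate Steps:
m(F, K) = 0
o = 9 (o = (3 + 0)**2 = 3**2 = 9)
H(j) = 2/5 (H(j) = 2*(-1/((-1*5))) = 2*(-1/(-5)) = 2*(-1*(-1/5)) = 2*(1/5) = 2/5)
(-2*(o + 5)/(14 - 3))*H(-5) = -2*(9 + 5)/(14 - 3)*(2/5) = -28/11*(2/5) = -2*14/11*(2/5) = -28/11*2/5 = -56/55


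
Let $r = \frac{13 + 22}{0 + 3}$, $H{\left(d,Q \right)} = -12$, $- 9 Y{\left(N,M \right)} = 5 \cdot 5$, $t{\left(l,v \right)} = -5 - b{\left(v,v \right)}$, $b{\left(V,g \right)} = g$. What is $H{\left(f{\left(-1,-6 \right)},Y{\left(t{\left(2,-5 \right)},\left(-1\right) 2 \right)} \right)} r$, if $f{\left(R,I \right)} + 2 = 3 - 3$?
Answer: $-140$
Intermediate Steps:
$t{\left(l,v \right)} = -5 - v$
$f{\left(R,I \right)} = -2$ ($f{\left(R,I \right)} = -2 + \left(3 - 3\right) = -2 + 0 = -2$)
$Y{\left(N,M \right)} = - \frac{25}{9}$ ($Y{\left(N,M \right)} = - \frac{5 \cdot 5}{9} = \left(- \frac{1}{9}\right) 25 = - \frac{25}{9}$)
$r = \frac{35}{3} \approx 11.667$
$H{\left(f{\left(-1,-6 \right)},Y{\left(t{\left(2,-5 \right)},\left(-1\right) 2 \right)} \right)} r = \left(-12\right) \frac{35}{3} = -140$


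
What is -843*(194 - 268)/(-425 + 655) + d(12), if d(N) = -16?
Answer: 29351/115 ≈ 255.23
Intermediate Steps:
-843*(194 - 268)/(-425 + 655) + d(12) = -843*(194 - 268)/(-425 + 655) - 16 = -(-62382)/230 - 16 = -843*(-37/115) - 16 = 31191/115 - 16 = 29351/115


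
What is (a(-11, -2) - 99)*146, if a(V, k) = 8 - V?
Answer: -11680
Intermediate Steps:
(a(-11, -2) - 99)*146 = ((8 - 1*(-11)) - 99)*146 = ((8 + 11) - 99)*146 = (19 - 99)*146 = -80*146 = -11680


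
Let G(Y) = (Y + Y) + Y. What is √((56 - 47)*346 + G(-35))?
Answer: √3009 ≈ 54.854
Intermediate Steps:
G(Y) = 3*Y (G(Y) = 2*Y + Y = 3*Y)
√((56 - 47)*346 + G(-35)) = √((56 - 47)*346 + 3*(-35)) = √(9*346 - 105) = √(3114 - 105) = √3009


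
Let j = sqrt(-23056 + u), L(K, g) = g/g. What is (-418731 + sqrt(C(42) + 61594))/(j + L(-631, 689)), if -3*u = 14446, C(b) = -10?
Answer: -1256193/83617 + 12*sqrt(3849)/83617 - 12*I*sqrt(107276762)/83617 + 418731*I*sqrt(250842)/83617 ≈ -15.014 + 2506.6*I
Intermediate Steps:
L(K, g) = 1
u = -14446/3 (u = -1/3*14446 = -14446/3 ≈ -4815.3)
j = I*sqrt(250842)/3 (j = sqrt(-23056 - 14446/3) = sqrt(-83614/3) = I*sqrt(250842)/3 ≈ 166.95*I)
(-418731 + sqrt(C(42) + 61594))/(j + L(-631, 689)) = (-418731 + sqrt(-10 + 61594))/(I*sqrt(250842)/3 + 1) = (-418731 + sqrt(61584))/(1 + I*sqrt(250842)/3) = (-418731 + 4*sqrt(3849))/(1 + I*sqrt(250842)/3)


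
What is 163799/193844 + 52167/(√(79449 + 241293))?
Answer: 163799/193844 + 17389*√35638/35638 ≈ 92.957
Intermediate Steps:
163799/193844 + 52167/(√(79449 + 241293)) = 163799*(1/193844) + 52167/(√320742) = 163799/193844 + 52167/((3*√35638)) = 163799/193844 + 52167*(√35638/106914) = 163799/193844 + 17389*√35638/35638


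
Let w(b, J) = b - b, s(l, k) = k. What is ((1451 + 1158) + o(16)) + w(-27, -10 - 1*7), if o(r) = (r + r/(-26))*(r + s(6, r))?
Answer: 40317/13 ≈ 3101.3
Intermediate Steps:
w(b, J) = 0
o(r) = 25*r²/13 (o(r) = (r + r/(-26))*(r + r) = (r + r*(-1/26))*(2*r) = (r - r/26)*(2*r) = (25*r/26)*(2*r) = 25*r²/13)
((1451 + 1158) + o(16)) + w(-27, -10 - 1*7) = ((1451 + 1158) + (25/13)*16²) + 0 = (2609 + (25/13)*256) + 0 = (2609 + 6400/13) + 0 = 40317/13 + 0 = 40317/13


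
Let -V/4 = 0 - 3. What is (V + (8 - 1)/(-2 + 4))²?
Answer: 961/4 ≈ 240.25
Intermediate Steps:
V = 12 (V = -4*(0 - 3) = -4*(-3) = 12)
(V + (8 - 1)/(-2 + 4))² = (12 + (8 - 1)/(-2 + 4))² = (12 + 7/2)² = (31/2)² = 961/4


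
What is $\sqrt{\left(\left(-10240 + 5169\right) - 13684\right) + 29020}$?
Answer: $\sqrt{10265} \approx 101.32$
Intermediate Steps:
$\sqrt{\left(\left(-10240 + 5169\right) - 13684\right) + 29020} = \sqrt{\left(-5071 - 13684\right) + 29020} = \sqrt{-18755 + 29020} = \sqrt{10265}$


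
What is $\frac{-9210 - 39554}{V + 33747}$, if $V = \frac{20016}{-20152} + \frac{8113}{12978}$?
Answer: $- \frac{227738900664}{157604397635} \approx -1.445$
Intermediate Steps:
$V = - \frac{1719187}{4670226}$ ($V = 20016 \left(- \frac{1}{20152}\right) + 8113 \cdot \frac{1}{12978} = - \frac{2502}{2519} + \frac{1159}{1854} = - \frac{1719187}{4670226} \approx -0.36812$)
$\frac{-9210 - 39554}{V + 33747} = \frac{-9210 - 39554}{- \frac{1719187}{4670226} + 33747} = - \frac{48764}{\frac{157604397635}{4670226}} = \left(-48764\right) \frac{4670226}{157604397635} = - \frac{227738900664}{157604397635}$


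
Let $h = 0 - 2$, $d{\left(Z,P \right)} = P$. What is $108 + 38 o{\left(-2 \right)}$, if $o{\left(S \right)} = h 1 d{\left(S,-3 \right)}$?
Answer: $336$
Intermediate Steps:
$h = -2$ ($h = 0 - 2 = -2$)
$o{\left(S \right)} = 6$ ($o{\left(S \right)} = \left(-2\right) 1 \left(-3\right) = \left(-2\right) \left(-3\right) = 6$)
$108 + 38 o{\left(-2 \right)} = 108 + 38 \cdot 6 = 108 + 228 = 336$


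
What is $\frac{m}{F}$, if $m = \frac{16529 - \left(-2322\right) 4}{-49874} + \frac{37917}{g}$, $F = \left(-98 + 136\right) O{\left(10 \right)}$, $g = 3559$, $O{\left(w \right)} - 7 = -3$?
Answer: $\frac{163562705}{2452748912} \approx 0.066685$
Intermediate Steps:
$O{\left(w \right)} = 4$ ($O{\left(w \right)} = 7 - 3 = 4$)
$F = 152$ ($F = \left(-98 + 136\right) 4 = 38 \cdot 4 = 152$)
$m = \frac{163562705}{16136506}$ ($m = \frac{16529 - \left(-2322\right) 4}{-49874} + \frac{37917}{3559} = \left(16529 - -9288\right) \left(- \frac{1}{49874}\right) + 37917 \cdot \frac{1}{3559} = \left(16529 + 9288\right) \left(- \frac{1}{49874}\right) + \frac{37917}{3559} = 25817 \left(- \frac{1}{49874}\right) + \frac{37917}{3559} = - \frac{2347}{4534} + \frac{37917}{3559} = \frac{163562705}{16136506} \approx 10.136$)
$\frac{m}{F} = \frac{163562705}{16136506 \cdot 152} = \frac{163562705}{16136506} \cdot \frac{1}{152} = \frac{163562705}{2452748912}$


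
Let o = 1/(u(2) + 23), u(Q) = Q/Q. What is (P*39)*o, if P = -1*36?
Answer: -117/2 ≈ -58.500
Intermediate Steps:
P = -36
u(Q) = 1
o = 1/24 (o = 1/(1 + 23) = 1/24 ≈ 0.041667)
(P*39)*o = -36*39*(1/24) = -1404*1/24 = -117/2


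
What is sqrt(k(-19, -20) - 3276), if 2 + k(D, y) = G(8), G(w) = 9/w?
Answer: 7*I*sqrt(1070)/4 ≈ 57.244*I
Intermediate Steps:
k(D, y) = -7/8 (k(D, y) = -2 + 9/8 = -7/8)
sqrt(k(-19, -20) - 3276) = sqrt(-7/8 - 3276) = sqrt(-26215/8) = 7*I*sqrt(1070)/4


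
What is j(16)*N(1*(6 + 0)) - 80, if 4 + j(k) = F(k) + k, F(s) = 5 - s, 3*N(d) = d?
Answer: -78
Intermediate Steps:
N(d) = d/3
j(k) = 1 (j(k) = -4 + ((5 - k) + k) = -4 + 5 = 1)
j(16)*N(1*(6 + 0)) - 80 = 1*((1*(6 + 0))/3) - 80 = 1*((1*6)/3) - 80 = 1*((⅓)*6) - 80 = 1*2 - 80 = 2 - 80 = -78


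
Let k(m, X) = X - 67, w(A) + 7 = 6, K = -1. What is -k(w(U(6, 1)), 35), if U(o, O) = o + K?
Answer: 32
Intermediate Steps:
U(o, O) = -1 + o (U(o, O) = o - 1 = -1 + o)
w(A) = -1 (w(A) = -7 + 6 = -1)
k(m, X) = -67 + X
-k(w(U(6, 1)), 35) = -(-67 + 35) = -1*(-32) = 32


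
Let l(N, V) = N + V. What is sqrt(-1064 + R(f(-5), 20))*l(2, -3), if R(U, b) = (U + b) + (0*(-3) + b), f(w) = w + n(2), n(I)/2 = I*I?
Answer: -I*sqrt(1021) ≈ -31.953*I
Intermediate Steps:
n(I) = 2*I**2 (n(I) = 2*(I*I) = 2*I**2)
f(w) = 8 + w (f(w) = w + 2*2**2 = w + 2*4 = w + 8 = 8 + w)
R(U, b) = U + 2*b (R(U, b) = (U + b) + (0 + b) = (U + b) + b = U + 2*b)
sqrt(-1064 + R(f(-5), 20))*l(2, -3) = sqrt(-1064 + ((8 - 5) + 2*20))*(2 - 3) = sqrt(-1064 + (3 + 40))*(-1) = sqrt(-1064 + 43)*(-1) = sqrt(-1021)*(-1) = (I*sqrt(1021))*(-1) = -I*sqrt(1021)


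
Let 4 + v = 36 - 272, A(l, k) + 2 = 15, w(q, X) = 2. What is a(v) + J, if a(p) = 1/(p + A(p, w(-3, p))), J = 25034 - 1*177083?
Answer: -34515124/227 ≈ -1.5205e+5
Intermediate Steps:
A(l, k) = 13 (A(l, k) = -2 + 15 = 13)
v = -240 (v = -4 + (36 - 272) = -4 - 236 = -240)
J = -152049 (J = 25034 - 177083 = -152049)
a(p) = 1/(13 + p) (a(p) = 1/(p + 13) = 1/(13 + p))
a(v) + J = 1/(13 - 240) - 152049 = 1/(-227) - 152049 = -1/227 - 152049 = -34515124/227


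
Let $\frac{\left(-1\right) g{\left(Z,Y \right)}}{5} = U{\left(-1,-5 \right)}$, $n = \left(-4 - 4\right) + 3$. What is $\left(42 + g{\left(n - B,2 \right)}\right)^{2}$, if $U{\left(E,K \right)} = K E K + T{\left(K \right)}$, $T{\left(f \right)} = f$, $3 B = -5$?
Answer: $36864$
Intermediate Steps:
$B = - \frac{5}{3}$ ($B = \frac{1}{3} \left(-5\right) = - \frac{5}{3} \approx -1.6667$)
$n = -5$ ($n = -8 + 3 = -5$)
$U{\left(E,K \right)} = K + E K^{2}$ ($U{\left(E,K \right)} = K E K + K = E K K + K = E K^{2} + K = K + E K^{2}$)
$g{\left(Z,Y \right)} = 150$ ($g{\left(Z,Y \right)} = - 5 \left(- 5 \left(1 - -5\right)\right) = - 5 \left(- 5 \left(1 + 5\right)\right) = - 5 \left(\left(-5\right) 6\right) = \left(-5\right) \left(-30\right) = 150$)
$\left(42 + g{\left(n - B,2 \right)}\right)^{2} = \left(42 + 150\right)^{2} = 192^{2} = 36864$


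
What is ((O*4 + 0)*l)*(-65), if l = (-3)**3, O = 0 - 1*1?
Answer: -7020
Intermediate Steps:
O = -1 (O = 0 - 1 = -1)
l = -27
((O*4 + 0)*l)*(-65) = ((-1*4 + 0)*(-27))*(-65) = ((-4 + 0)*(-27))*(-65) = -4*(-27)*(-65) = 108*(-65) = -7020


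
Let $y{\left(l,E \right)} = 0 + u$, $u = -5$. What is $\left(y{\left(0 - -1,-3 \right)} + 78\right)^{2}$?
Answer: $5329$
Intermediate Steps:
$y{\left(l,E \right)} = -5$ ($y{\left(l,E \right)} = 0 - 5 = -5$)
$\left(y{\left(0 - -1,-3 \right)} + 78\right)^{2} = \left(-5 + 78\right)^{2} = 73^{2} = 5329$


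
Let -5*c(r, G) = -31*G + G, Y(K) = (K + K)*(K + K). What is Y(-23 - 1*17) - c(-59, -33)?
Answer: 6598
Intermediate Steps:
Y(K) = 4*K² (Y(K) = (2*K)*(2*K) = 4*K²)
c(r, G) = 6*G (c(r, G) = -(-31*G + G)/5 = -(-6)*G = 6*G)
Y(-23 - 1*17) - c(-59, -33) = 4*(-23 - 1*17)² - 6*(-33) = 4*(-23 - 17)² - 1*(-198) = 4*(-40)² + 198 = 4*1600 + 198 = 6400 + 198 = 6598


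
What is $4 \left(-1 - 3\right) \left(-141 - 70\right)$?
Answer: $3376$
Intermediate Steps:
$4 \left(-1 - 3\right) \left(-141 - 70\right) = 4 \left(-4\right) \left(-211\right) = \left(-16\right) \left(-211\right) = 3376$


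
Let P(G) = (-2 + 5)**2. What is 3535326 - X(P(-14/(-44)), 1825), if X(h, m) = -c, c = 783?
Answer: 3536109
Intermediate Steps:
P(G) = 9 (P(G) = 3**2 = 9)
X(h, m) = -783 (X(h, m) = -1*783 = -783)
3535326 - X(P(-14/(-44)), 1825) = 3535326 - 1*(-783) = 3535326 + 783 = 3536109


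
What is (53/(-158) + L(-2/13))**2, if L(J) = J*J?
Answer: 69305625/712996804 ≈ 0.097203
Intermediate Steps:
L(J) = J**2
(53/(-158) + L(-2/13))**2 = (53/(-158) + (-2/13)**2)**2 = (53*(-1/158) + (-2*1/13)**2)**2 = (-53/158 + (-2/13)**2)**2 = (-53/158 + 4/169)**2 = (-8325/26702)**2 = 69305625/712996804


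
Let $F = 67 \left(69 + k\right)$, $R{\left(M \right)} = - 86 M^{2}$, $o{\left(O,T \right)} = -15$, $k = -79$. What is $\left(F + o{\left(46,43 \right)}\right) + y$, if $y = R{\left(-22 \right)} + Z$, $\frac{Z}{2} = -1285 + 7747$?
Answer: $-29385$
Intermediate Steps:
$Z = 12924$ ($Z = 2 \left(-1285 + 7747\right) = 2 \cdot 6462 = 12924$)
$F = -670$ ($F = 67 \left(69 - 79\right) = 67 \left(-10\right) = -670$)
$y = -28700$ ($y = - 86 \left(-22\right)^{2} + 12924 = \left(-86\right) 484 + 12924 = -41624 + 12924 = -28700$)
$\left(F + o{\left(46,43 \right)}\right) + y = \left(-670 - 15\right) - 28700 = -685 - 28700 = -29385$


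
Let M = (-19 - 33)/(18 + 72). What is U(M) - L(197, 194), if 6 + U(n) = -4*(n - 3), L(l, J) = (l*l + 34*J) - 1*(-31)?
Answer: -2044246/45 ≈ -45428.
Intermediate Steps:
M = -26/45 (M = -52/90 = -52*1/90 = -26/45 ≈ -0.57778)
L(l, J) = 31 + l**2 + 34*J (L(l, J) = (l**2 + 34*J) + 31 = 31 + l**2 + 34*J)
U(n) = 6 - 4*n (U(n) = -6 - 4*(n - 3) = -6 - 4*(-3 + n) = -6 + (12 - 4*n) = 6 - 4*n)
U(M) - L(197, 194) = (6 - 4*(-26/45)) - (31 + 197**2 + 34*194) = (6 + 104/45) - (31 + 38809 + 6596) = 374/45 - 1*45436 = 374/45 - 45436 = -2044246/45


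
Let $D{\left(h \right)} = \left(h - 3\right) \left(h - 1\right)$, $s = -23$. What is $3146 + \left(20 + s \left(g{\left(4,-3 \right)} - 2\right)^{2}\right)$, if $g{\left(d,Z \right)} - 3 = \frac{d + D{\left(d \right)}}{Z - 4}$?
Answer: $3166$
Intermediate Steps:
$D{\left(h \right)} = \left(-1 + h\right) \left(-3 + h\right)$ ($D{\left(h \right)} = \left(-3 + h\right) \left(-1 + h\right) = \left(-1 + h\right) \left(-3 + h\right)$)
$g{\left(d,Z \right)} = 3 + \frac{3 + d^{2} - 3 d}{-4 + Z}$ ($g{\left(d,Z \right)} = 3 + \frac{d + \left(3 + d^{2} - 4 d\right)}{Z - 4} = 3 + \frac{3 + d^{2} - 3 d}{-4 + Z}$)
$3146 + \left(20 + s \left(g{\left(4,-3 \right)} - 2\right)^{2}\right) = 3146 + \left(20 - 23 \left(\frac{-9 + 4^{2} - 12 + 3 \left(-3\right)}{-4 - 3} - 2\right)^{2}\right) = 3146 + \left(20 - 23 \left(\frac{-9 + 16 - 12 - 9}{-7} - 2\right)^{2}\right) = 3146 + \left(20 - 23 \left(\left(- \frac{1}{7}\right) \left(-14\right) - 2\right)^{2}\right) = 3146 + \left(20 - 23 \left(2 - 2\right)^{2}\right) = 3146 + \left(20 - 23 \cdot 0^{2}\right) = 3146 + \left(20 - 0\right) = 3146 + \left(20 + 0\right) = 3146 + 20 = 3166$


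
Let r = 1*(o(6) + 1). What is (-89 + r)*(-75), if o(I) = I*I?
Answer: 3900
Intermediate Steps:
o(I) = I**2
r = 37 (r = 1*(6**2 + 1) = 1*(36 + 1) = 1*37 = 37)
(-89 + r)*(-75) = (-89 + 37)*(-75) = -52*(-75) = 3900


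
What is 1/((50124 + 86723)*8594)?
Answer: 1/1176063118 ≈ 8.5029e-10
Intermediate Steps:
1/((50124 + 86723)*8594) = (1/8594)/136847 = (1/136847)*(1/8594) = 1/1176063118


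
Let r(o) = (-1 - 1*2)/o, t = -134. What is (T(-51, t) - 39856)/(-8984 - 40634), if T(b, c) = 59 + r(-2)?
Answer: 79591/99236 ≈ 0.80204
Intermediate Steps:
r(o) = -3/o (r(o) = (-1 - 2)/o = -3/o)
T(b, c) = 121/2 (T(b, c) = 59 - 3/(-2) = 59 - 3*(-1/2) = 59 + 3/2 = 121/2)
(T(-51, t) - 39856)/(-8984 - 40634) = (121/2 - 39856)/(-8984 - 40634) = -79591/2/(-49618) = -79591/2*(-1/49618) = 79591/99236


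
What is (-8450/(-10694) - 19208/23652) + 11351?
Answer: 358881727792/31616811 ≈ 11351.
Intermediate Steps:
(-8450/(-10694) - 19208/23652) + 11351 = (-8450*(-1/10694) - 19208*1/23652) + 11351 = (4225/5347 - 4802/5913) + 11351 = -693869/31616811 + 11351 = 358881727792/31616811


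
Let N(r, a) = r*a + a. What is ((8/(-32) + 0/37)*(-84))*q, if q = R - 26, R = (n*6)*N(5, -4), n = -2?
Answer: 5502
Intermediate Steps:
N(r, a) = a + a*r (N(r, a) = a*r + a = a + a*r)
R = 288 (R = (-2*6)*(-4*(1 + 5)) = -(-48)*6 = -12*(-24) = 288)
q = 262 (q = 288 - 26 = 262)
((8/(-32) + 0/37)*(-84))*q = ((8/(-32) + 0/37)*(-84))*262 = ((8*(-1/32) + 0*(1/37))*(-84))*262 = ((-1/4 + 0)*(-84))*262 = -1/4*(-84)*262 = 21*262 = 5502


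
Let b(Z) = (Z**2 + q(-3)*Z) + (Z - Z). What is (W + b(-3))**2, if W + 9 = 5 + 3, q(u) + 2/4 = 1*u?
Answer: 1369/4 ≈ 342.25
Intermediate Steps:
q(u) = -1/2 + u (q(u) = -1/2 + 1*u = -1/2 + u)
b(Z) = Z**2 - 7*Z/2 (b(Z) = (Z**2 + (-1/2 - 3)*Z) + (Z - Z) = (Z**2 - 7*Z/2) + 0 = Z**2 - 7*Z/2)
W = -1 (W = -9 + (5 + 3) = -9 + 8 = -1)
(W + b(-3))**2 = (-1 + (1/2)*(-3)*(-7 + 2*(-3)))**2 = (-1 + (1/2)*(-3)*(-7 - 6))**2 = (-1 + (1/2)*(-3)*(-13))**2 = (-1 + 39/2)**2 = (37/2)**2 = 1369/4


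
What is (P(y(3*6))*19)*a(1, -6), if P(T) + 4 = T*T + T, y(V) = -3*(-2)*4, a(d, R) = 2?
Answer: 22648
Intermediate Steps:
y(V) = 24 (y(V) = 6*4 = 24)
P(T) = -4 + T + T² (P(T) = -4 + (T*T + T) = -4 + (T² + T) = -4 + (T + T²) = -4 + T + T²)
(P(y(3*6))*19)*a(1, -6) = ((-4 + 24 + 24²)*19)*2 = ((-4 + 24 + 576)*19)*2 = (596*19)*2 = 11324*2 = 22648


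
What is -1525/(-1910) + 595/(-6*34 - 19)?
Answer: -159275/85186 ≈ -1.8697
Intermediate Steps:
-1525/(-1910) + 595/(-6*34 - 19) = -1525*(-1/1910) + 595/(-204 - 19) = 305/382 + 595/(-223) = 305/382 + 595*(-1/223) = 305/382 - 595/223 = -159275/85186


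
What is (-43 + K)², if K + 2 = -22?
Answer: 4489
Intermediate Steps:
K = -24 (K = -2 - 22 = -24)
(-43 + K)² = (-43 - 24)² = (-67)² = 4489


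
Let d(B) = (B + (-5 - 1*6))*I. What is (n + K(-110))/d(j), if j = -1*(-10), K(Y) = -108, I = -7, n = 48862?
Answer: 48754/7 ≈ 6964.9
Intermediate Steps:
j = 10
d(B) = 77 - 7*B (d(B) = (B + (-5 - 1*6))*(-7) = (B + (-5 - 6))*(-7) = (B - 11)*(-7) = (-11 + B)*(-7) = 77 - 7*B)
(n + K(-110))/d(j) = (48862 - 108)/(77 - 7*10) = 48754/(77 - 70) = 48754/7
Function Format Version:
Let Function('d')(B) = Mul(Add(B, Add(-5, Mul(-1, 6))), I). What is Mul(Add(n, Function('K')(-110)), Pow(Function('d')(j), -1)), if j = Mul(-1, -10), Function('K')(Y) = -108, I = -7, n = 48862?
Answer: Rational(48754, 7) ≈ 6964.9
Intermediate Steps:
j = 10
Function('d')(B) = Add(77, Mul(-7, B)) (Function('d')(B) = Mul(Add(B, Add(-5, Mul(-1, 6))), -7) = Mul(Add(B, Add(-5, -6)), -7) = Mul(Add(B, -11), -7) = Mul(Add(-11, B), -7) = Add(77, Mul(-7, B)))
Mul(Add(n, Function('K')(-110)), Pow(Function('d')(j), -1)) = Mul(Add(48862, -108), Pow(Add(77, Mul(-7, 10)), -1)) = Mul(48754, Pow(Add(77, -70), -1)) = Mul(48754, Pow(7, -1)) = Mul(48754, Rational(1, 7)) = Rational(48754, 7)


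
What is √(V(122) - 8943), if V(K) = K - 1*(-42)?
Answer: I*√8779 ≈ 93.696*I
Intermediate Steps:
V(K) = 42 + K (V(K) = K + 42 = 42 + K)
√(V(122) - 8943) = √((42 + 122) - 8943) = √(164 - 8943) = √(-8779) = I*√8779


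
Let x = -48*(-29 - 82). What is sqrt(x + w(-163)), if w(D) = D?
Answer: sqrt(5165) ≈ 71.868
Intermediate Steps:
x = 5328 (x = -48*(-111) = 5328)
sqrt(x + w(-163)) = sqrt(5328 - 163) = sqrt(5165)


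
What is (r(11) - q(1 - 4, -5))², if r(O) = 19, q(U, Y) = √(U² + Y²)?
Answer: (19 - √34)² ≈ 173.42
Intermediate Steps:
(r(11) - q(1 - 4, -5))² = (19 - √((1 - 4)² + (-5)²))² = (19 - √((-3)² + 25))² = (19 - √(9 + 25))² = (19 - √34)²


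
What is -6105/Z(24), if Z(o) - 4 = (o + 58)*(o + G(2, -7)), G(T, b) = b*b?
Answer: -1221/1198 ≈ -1.0192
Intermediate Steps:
G(T, b) = b²
Z(o) = 4 + (49 + o)*(58 + o) (Z(o) = 4 + (o + 58)*(o + (-7)²) = 4 + (58 + o)*(o + 49) = 4 + (58 + o)*(49 + o) = 4 + (49 + o)*(58 + o))
-6105/Z(24) = -6105/(2846 + 24² + 107*24) = -6105/(2846 + 576 + 2568) = -6105/5990 = -6105*1/5990 = -1221/1198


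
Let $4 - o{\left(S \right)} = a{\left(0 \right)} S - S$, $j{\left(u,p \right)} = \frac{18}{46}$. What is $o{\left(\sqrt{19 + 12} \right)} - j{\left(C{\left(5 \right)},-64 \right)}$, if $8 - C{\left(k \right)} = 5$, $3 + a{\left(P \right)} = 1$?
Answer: $\frac{83}{23} + 3 \sqrt{31} \approx 20.312$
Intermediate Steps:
$a{\left(P \right)} = -2$ ($a{\left(P \right)} = -3 + 1 = -2$)
$C{\left(k \right)} = 3$ ($C{\left(k \right)} = 8 - 5 = 3$)
$j{\left(u,p \right)} = \frac{9}{23}$ ($j{\left(u,p \right)} = 18 \cdot \frac{1}{46} = \frac{9}{23}$)
$o{\left(S \right)} = 4 + 3 S$ ($o{\left(S \right)} = 4 - \left(- 2 S - S\right) = 4 - - 3 S = 4 + 3 S$)
$o{\left(\sqrt{19 + 12} \right)} - j{\left(C{\left(5 \right)},-64 \right)} = \left(4 + 3 \sqrt{19 + 12}\right) - \frac{9}{23} = \left(4 + 3 \sqrt{31}\right) - \frac{9}{23} = \frac{83}{23} + 3 \sqrt{31}$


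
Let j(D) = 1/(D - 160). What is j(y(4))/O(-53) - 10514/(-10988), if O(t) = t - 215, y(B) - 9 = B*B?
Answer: 1419431/1483380 ≈ 0.95689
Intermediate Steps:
y(B) = 9 + B² (y(B) = 9 + B*B = 9 + B²)
j(D) = 1/(-160 + D)
O(t) = -215 + t
j(y(4))/O(-53) - 10514/(-10988) = 1/((-160 + (9 + 4²))*(-215 - 53)) - 10514/(-10988) = 1/((-160 + (9 + 16))*(-268)) - 10514*(-1/10988) = -1/268/(-160 + 25) + 5257/5494 = -1/268/(-135) + 5257/5494 = -1/135*(-1/268) + 5257/5494 = 1/36180 + 5257/5494 = 1419431/1483380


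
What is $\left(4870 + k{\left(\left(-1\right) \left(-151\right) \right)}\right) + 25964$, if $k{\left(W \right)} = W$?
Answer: $30985$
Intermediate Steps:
$\left(4870 + k{\left(\left(-1\right) \left(-151\right) \right)}\right) + 25964 = \left(4870 - -151\right) + 25964 = \left(4870 + 151\right) + 25964 = 5021 + 25964 = 30985$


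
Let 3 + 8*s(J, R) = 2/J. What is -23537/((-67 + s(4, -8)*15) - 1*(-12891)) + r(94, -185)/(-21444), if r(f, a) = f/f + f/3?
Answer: -24246812117/13195072188 ≈ -1.8376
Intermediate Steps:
s(J, R) = -3/8 + 1/(4*J) (s(J, R) = -3/8 + (2/J)/8 = -3/8 + 1/(4*J))
r(f, a) = 1 + f/3 (r(f, a) = 1 + f*(⅓) = 1 + f/3)
-23537/((-67 + s(4, -8)*15) - 1*(-12891)) + r(94, -185)/(-21444) = -23537/((-67 + ((⅛)*(2 - 3*4)/4)*15) - 1*(-12891)) + (1 + (⅓)*94)/(-21444) = -23537/((-67 + ((⅛)*(¼)*(2 - 12))*15) + 12891) + (1 + 94/3)*(-1/21444) = -23537/((-67 + ((⅛)*(¼)*(-10))*15) + 12891) + (97/3)*(-1/21444) = -23537/((-67 - 5/16*15) + 12891) - 97/64332 = -23537/((-67 - 75/16) + 12891) - 97/64332 = -23537/(-1147/16 + 12891) - 97/64332 = -23537/205109/16 - 97/64332 = -23537*16/205109 - 97/64332 = -376592/205109 - 97/64332 = -24246812117/13195072188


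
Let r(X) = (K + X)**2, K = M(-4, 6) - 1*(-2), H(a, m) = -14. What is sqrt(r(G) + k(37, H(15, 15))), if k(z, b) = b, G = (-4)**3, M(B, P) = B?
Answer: sqrt(4342) ≈ 65.894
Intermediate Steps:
G = -64
K = -2 (K = -4 - 1*(-2) = -4 + 2 = -2)
r(X) = (-2 + X)**2
sqrt(r(G) + k(37, H(15, 15))) = sqrt((-2 - 64)**2 - 14) = sqrt((-66)**2 - 14) = sqrt(4356 - 14) = sqrt(4342)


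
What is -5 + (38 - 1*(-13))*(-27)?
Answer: -1382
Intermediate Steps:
-5 + (38 - 1*(-13))*(-27) = -5 + (38 + 13)*(-27) = -5 + 51*(-27) = -5 - 1377 = -1382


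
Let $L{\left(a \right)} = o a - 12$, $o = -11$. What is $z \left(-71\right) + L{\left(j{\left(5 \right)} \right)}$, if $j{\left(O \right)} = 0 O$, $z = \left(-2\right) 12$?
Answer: $1692$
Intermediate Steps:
$z = -24$
$j{\left(O \right)} = 0$
$L{\left(a \right)} = -12 - 11 a$ ($L{\left(a \right)} = - 11 a - 12 = -12 - 11 a$)
$z \left(-71\right) + L{\left(j{\left(5 \right)} \right)} = \left(-24\right) \left(-71\right) - 12 = 1704 + \left(-12 + 0\right) = 1704 - 12 = 1692$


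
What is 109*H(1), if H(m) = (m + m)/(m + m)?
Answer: 109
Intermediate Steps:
H(m) = 1 (H(m) = (2*m)/((2*m)) = (2*m)*(1/(2*m)) = 1)
109*H(1) = 109*1 = 109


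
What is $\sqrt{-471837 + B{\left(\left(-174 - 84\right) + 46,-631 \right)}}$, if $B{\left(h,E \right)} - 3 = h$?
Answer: $i \sqrt{472046} \approx 687.06 i$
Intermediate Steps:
$B{\left(h,E \right)} = 3 + h$
$\sqrt{-471837 + B{\left(\left(-174 - 84\right) + 46,-631 \right)}} = \sqrt{-471837 + \left(3 + \left(\left(-174 - 84\right) + 46\right)\right)} = \sqrt{-471837 + \left(3 + \left(-258 + 46\right)\right)} = \sqrt{-471837 + \left(3 - 212\right)} = \sqrt{-471837 - 209} = \sqrt{-472046} = i \sqrt{472046}$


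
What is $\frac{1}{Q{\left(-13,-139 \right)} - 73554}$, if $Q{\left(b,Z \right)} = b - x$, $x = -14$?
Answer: $- \frac{1}{73553} \approx -1.3596 \cdot 10^{-5}$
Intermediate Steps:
$Q{\left(b,Z \right)} = 14 + b$ ($Q{\left(b,Z \right)} = b - -14 = b + 14 = 14 + b$)
$\frac{1}{Q{\left(-13,-139 \right)} - 73554} = \frac{1}{\left(14 - 13\right) - 73554} = \frac{1}{1 - 73554} = \frac{1}{-73553} = - \frac{1}{73553}$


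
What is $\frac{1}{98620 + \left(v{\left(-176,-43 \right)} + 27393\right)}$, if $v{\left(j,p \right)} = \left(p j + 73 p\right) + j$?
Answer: $\frac{1}{130266} \approx 7.6766 \cdot 10^{-6}$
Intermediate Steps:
$v{\left(j,p \right)} = j + 73 p + j p$ ($v{\left(j,p \right)} = \left(j p + 73 p\right) + j = \left(73 p + j p\right) + j = j + 73 p + j p$)
$\frac{1}{98620 + \left(v{\left(-176,-43 \right)} + 27393\right)} = \frac{1}{98620 + \left(\left(-176 + 73 \left(-43\right) - -7568\right) + 27393\right)} = \frac{1}{98620 + \left(\left(-176 - 3139 + 7568\right) + 27393\right)} = \frac{1}{98620 + \left(4253 + 27393\right)} = \frac{1}{98620 + 31646} = \frac{1}{130266}$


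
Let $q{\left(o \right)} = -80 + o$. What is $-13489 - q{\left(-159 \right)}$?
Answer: $-13250$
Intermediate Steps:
$-13489 - q{\left(-159 \right)} = -13489 - \left(-80 - 159\right) = -13489 - -239 = -13489 + 239 = -13250$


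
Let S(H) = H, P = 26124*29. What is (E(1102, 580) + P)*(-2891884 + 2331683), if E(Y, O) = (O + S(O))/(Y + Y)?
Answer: -8063720301134/19 ≈ -4.2441e+11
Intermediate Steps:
P = 757596
E(Y, O) = O/Y (E(Y, O) = (O + O)/(Y + Y) = (2*O)/((2*Y)) = (2*O)*(1/(2*Y)) = O/Y)
(E(1102, 580) + P)*(-2891884 + 2331683) = (580/1102 + 757596)*(-2891884 + 2331683) = (580*(1/1102) + 757596)*(-560201) = (10/19 + 757596)*(-560201) = (14394334/19)*(-560201) = -8063720301134/19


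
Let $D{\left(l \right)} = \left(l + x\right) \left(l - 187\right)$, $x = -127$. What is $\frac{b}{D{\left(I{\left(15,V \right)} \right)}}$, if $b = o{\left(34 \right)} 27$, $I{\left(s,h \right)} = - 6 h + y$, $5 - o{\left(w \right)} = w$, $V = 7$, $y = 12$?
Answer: $- \frac{783}{34069} \approx -0.022983$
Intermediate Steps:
$o{\left(w \right)} = 5 - w$
$I{\left(s,h \right)} = 12 - 6 h$ ($I{\left(s,h \right)} = - 6 h + 12 = 12 - 6 h$)
$D{\left(l \right)} = \left(-187 + l\right) \left(-127 + l\right)$ ($D{\left(l \right)} = \left(l - 127\right) \left(l - 187\right) = \left(-127 + l\right) \left(-187 + l\right) = \left(-187 + l\right) \left(-127 + l\right)$)
$b = -783$ ($b = \left(5 - 34\right) 27 = \left(-29\right) 27 = -783$)
$\frac{b}{D{\left(I{\left(15,V \right)} \right)}} = - \frac{783}{23749 + \left(12 - 42\right)^{2} - 314 \left(12 - 42\right)} = - \frac{783}{23749 + \left(-30\right)^{2} - -9420} = - \frac{783}{23749 + 900 + 9420} = - \frac{783}{34069}$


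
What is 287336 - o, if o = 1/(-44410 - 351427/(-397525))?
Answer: 5072553262163053/17653733823 ≈ 2.8734e+5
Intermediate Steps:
o = -397525/17653733823 (o = 1/(-44410 - 351427*(-1/397525)) = 1/(-44410 + 351427/397525) = 1/(-17653733823/397525) = -397525/17653733823 ≈ -2.2518e-5)
287336 - o = 287336 - 1*(-397525/17653733823) = 287336 + 397525/17653733823 = 5072553262163053/17653733823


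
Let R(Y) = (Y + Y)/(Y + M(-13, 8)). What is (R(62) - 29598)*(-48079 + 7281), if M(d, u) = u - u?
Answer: 1207457608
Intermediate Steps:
M(d, u) = 0
R(Y) = 2 (R(Y) = (Y + Y)/(Y + 0) = (2*Y)/Y = 2)
(R(62) - 29598)*(-48079 + 7281) = (2 - 29598)*(-48079 + 7281) = -29596*(-40798) = 1207457608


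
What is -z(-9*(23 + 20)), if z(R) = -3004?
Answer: 3004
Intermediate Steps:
-z(-9*(23 + 20)) = -1*(-3004) = 3004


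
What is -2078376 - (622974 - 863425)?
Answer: -1837925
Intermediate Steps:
-2078376 - (622974 - 863425) = -2078376 - 1*(-240451) = -2078376 + 240451 = -1837925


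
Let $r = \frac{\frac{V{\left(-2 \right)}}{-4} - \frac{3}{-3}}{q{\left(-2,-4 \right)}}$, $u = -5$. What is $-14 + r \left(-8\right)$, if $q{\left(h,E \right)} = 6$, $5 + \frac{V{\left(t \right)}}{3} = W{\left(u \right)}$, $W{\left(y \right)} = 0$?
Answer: $- \frac{61}{3} \approx -20.333$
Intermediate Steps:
$V{\left(t \right)} = -15$ ($V{\left(t \right)} = -15 + 3 \cdot 0 = -15 + 0 = -15$)
$r = \frac{19}{24}$ ($r = \frac{- \frac{15}{-4} - \frac{3}{-3}}{6} = \left(\left(-15\right) \left(- \frac{1}{4}\right) - -1\right) \frac{1}{6} = \left(\frac{15}{4} + 1\right) \frac{1}{6} = \frac{19}{4} \cdot \frac{1}{6} = \frac{19}{24} \approx 0.79167$)
$-14 + r \left(-8\right) = -14 + \frac{19}{24} \left(-8\right) = -14 - \frac{19}{3} = - \frac{61}{3}$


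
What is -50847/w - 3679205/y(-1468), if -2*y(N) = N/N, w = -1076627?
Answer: 466015466701/63331 ≈ 7.3584e+6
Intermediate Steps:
y(N) = -1/2 (y(N) = -N/(2*N) = -1/2*1 = -1/2)
-50847/w - 3679205/y(-1468) = -50847/(-1076627) - 3679205/(-1/2) = -50847*(-1/1076627) - 3679205*(-2) = 2991/63331 + 7358410 = 466015466701/63331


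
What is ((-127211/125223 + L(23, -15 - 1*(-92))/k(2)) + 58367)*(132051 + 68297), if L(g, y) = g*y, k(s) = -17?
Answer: 3549800546442628/304113 ≈ 1.1673e+10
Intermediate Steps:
((-127211/125223 + L(23, -15 - 1*(-92))/k(2)) + 58367)*(132051 + 68297) = ((-127211/125223 + (23*(-15 - 1*(-92)))/(-17)) + 58367)*(132051 + 68297) = ((-127211*1/125223 + (23*(-15 + 92))*(-1/17)) + 58367)*200348 = ((-18173/17889 + (23*77)*(-1/17)) + 58367)*200348 = ((-18173/17889 + 1771*(-1/17)) + 58367)*200348 = ((-18173/17889 - 1771/17) + 58367)*200348 = (-31990360/304113 + 58367)*200348 = (17718173111/304113)*200348 = 3549800546442628/304113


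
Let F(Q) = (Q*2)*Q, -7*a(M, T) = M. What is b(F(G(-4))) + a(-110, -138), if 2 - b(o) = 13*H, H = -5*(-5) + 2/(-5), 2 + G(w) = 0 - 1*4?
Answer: -10573/35 ≈ -302.09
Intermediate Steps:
a(M, T) = -M/7
G(w) = -6 (G(w) = -2 + (0 - 1*4) = -2 + (0 - 4) = -2 - 4 = -6)
H = 123/5 (H = 25 + 2*(-1/5) = 25 - 2/5 = 123/5 ≈ 24.600)
F(Q) = 2*Q**2 (F(Q) = (2*Q)*Q = 2*Q**2)
b(o) = -1589/5 (b(o) = 2 - 13*123/5 = 2 - 1*1599/5 = 2 - 1599/5 = -1589/5)
b(F(G(-4))) + a(-110, -138) = -1589/5 - 1/7*(-110) = -1589/5 + 110/7 = -10573/35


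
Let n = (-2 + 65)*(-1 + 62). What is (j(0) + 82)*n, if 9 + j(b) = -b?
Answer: 280539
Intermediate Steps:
j(b) = -9 - b
n = 3843 (n = 63*61 = 3843)
(j(0) + 82)*n = ((-9 - 1*0) + 82)*3843 = ((-9 + 0) + 82)*3843 = (-9 + 82)*3843 = 73*3843 = 280539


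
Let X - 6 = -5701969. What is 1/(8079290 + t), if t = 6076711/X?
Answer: 5701963/46067806569559 ≈ 1.2377e-7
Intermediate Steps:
X = -5701963 (X = 6 - 5701969 = -5701963)
t = -6076711/5701963 (t = 6076711/(-5701963) = 6076711*(-1/5701963) = -6076711/5701963 ≈ -1.0657)
1/(8079290 + t) = 1/(8079290 - 6076711/5701963) = 1/(46067806569559/5701963) = 5701963/46067806569559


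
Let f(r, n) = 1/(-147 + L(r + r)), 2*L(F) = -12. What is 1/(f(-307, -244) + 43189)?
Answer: 153/6607916 ≈ 2.3154e-5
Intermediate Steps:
L(F) = -6 (L(F) = (1/2)*(-12) = -6)
f(r, n) = -1/153 (f(r, n) = 1/(-147 - 6) = 1/(-153) = -1/153)
1/(f(-307, -244) + 43189) = 1/(-1/153 + 43189) = 1/(6607916/153) = 153/6607916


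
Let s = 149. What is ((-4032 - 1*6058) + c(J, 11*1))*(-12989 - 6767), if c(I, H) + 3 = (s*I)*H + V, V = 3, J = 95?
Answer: -2876769940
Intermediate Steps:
c(I, H) = 149*H*I (c(I, H) = -3 + ((149*I)*H + 3) = -3 + (149*H*I + 3) = -3 + (3 + 149*H*I) = 149*H*I)
((-4032 - 1*6058) + c(J, 11*1))*(-12989 - 6767) = ((-4032 - 1*6058) + 149*(11*1)*95)*(-12989 - 6767) = ((-4032 - 6058) + 149*11*95)*(-19756) = (-10090 + 155705)*(-19756) = 145615*(-19756) = -2876769940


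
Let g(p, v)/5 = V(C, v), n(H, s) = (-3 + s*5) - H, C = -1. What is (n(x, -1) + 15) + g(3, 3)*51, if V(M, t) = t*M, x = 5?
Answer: -763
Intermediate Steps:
n(H, s) = -3 - H + 5*s (n(H, s) = (-3 + 5*s) - H = -3 - H + 5*s)
V(M, t) = M*t
g(p, v) = -5*v (g(p, v) = 5*(-v) = -5*v)
(n(x, -1) + 15) + g(3, 3)*51 = ((-3 - 1*5 + 5*(-1)) + 15) - 5*3*51 = ((-3 - 5 - 5) + 15) - 15*51 = (-13 + 15) - 765 = 2 - 765 = -763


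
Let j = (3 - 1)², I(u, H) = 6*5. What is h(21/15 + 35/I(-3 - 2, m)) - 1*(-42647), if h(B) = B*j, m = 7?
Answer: 639859/15 ≈ 42657.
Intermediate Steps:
I(u, H) = 30
j = 4 (j = 2² = 4)
h(B) = 4*B (h(B) = B*4 = 4*B)
h(21/15 + 35/I(-3 - 2, m)) - 1*(-42647) = 4*(21/15 + 35/30) - 1*(-42647) = 4*(21*(1/15) + 35*(1/30)) + 42647 = 4*(7/5 + 7/6) + 42647 = 4*(77/30) + 42647 = 154/15 + 42647 = 639859/15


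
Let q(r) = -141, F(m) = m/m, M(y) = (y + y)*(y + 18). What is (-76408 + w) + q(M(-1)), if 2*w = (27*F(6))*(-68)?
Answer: -77467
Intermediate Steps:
M(y) = 2*y*(18 + y) (M(y) = (2*y)*(18 + y) = 2*y*(18 + y))
F(m) = 1
w = -918 (w = ((27*1)*(-68))/2 = (27*(-68))/2 = (½)*(-1836) = -918)
(-76408 + w) + q(M(-1)) = (-76408 - 918) - 141 = -77326 - 141 = -77467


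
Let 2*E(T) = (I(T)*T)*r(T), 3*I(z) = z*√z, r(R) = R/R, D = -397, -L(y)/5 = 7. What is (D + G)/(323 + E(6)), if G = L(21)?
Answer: -139536/104113 + 2592*√6/104113 ≈ -1.2793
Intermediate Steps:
L(y) = -35 (L(y) = -5*7 = -35)
r(R) = 1
I(z) = z^(3/2)/3 (I(z) = (z*√z)/3 = z^(3/2)/3)
G = -35
E(T) = T^(5/2)/6 (E(T) = (((T^(3/2)/3)*T)*1)/2 = ((T^(5/2)/3)*1)/2 = (T^(5/2)/3)/2 = T^(5/2)/6)
(D + G)/(323 + E(6)) = (-397 - 35)/(323 + 6^(5/2)/6) = -432/(323 + (36*√6)/6) = -432/(323 + 6*√6)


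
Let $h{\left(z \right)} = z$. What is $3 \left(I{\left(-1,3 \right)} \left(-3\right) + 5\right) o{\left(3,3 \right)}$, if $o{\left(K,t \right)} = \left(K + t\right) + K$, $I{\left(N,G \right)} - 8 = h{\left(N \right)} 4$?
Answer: $-189$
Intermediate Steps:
$I{\left(N,G \right)} = 8 + 4 N$ ($I{\left(N,G \right)} = 8 + N 4 = 8 + 4 N$)
$o{\left(K,t \right)} = t + 2 K$
$3 \left(I{\left(-1,3 \right)} \left(-3\right) + 5\right) o{\left(3,3 \right)} = 3 \left(\left(8 + 4 \left(-1\right)\right) \left(-3\right) + 5\right) \left(3 + 2 \cdot 3\right) = 3 \left(\left(8 - 4\right) \left(-3\right) + 5\right) \left(3 + 6\right) = 3 \left(4 \left(-3\right) + 5\right) 9 = 3 \left(-12 + 5\right) 9 = 3 \left(-7\right) 9 = \left(-21\right) 9 = -189$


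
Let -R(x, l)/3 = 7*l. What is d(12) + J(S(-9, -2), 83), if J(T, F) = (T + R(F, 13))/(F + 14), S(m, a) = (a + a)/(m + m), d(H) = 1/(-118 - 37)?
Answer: -381398/135315 ≈ -2.8186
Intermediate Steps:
d(H) = -1/155 (d(H) = 1/(-155) = -1/155)
R(x, l) = -21*l
S(m, a) = a/m (S(m, a) = (2*a)/((2*m)) = (2*a)*(1/(2*m)) = a/m)
J(T, F) = (-273 + T)/(14 + F) (J(T, F) = (T - 21*13)/(F + 14) = (T - 273)/(14 + F) = (-273 + T)/(14 + F))
d(12) + J(S(-9, -2), 83) = -1/155 + (-273 - 2/(-9))/(14 + 83) = -1/155 + (-273 - 2*(-1/9))/97 = -1/155 + (-273 + 2/9)/97 = -1/155 + (1/97)*(-2455/9) = -1/155 - 2455/873 = -381398/135315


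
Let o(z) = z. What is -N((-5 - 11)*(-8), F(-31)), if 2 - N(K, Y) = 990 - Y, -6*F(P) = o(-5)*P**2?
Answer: 1123/6 ≈ 187.17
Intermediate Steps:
F(P) = 5*P**2/6 (F(P) = -(-5)*P**2/6 = 5*P**2/6)
N(K, Y) = -988 + Y (N(K, Y) = 2 - (990 - Y) = 2 + (-990 + Y) = -988 + Y)
-N((-5 - 11)*(-8), F(-31)) = -(-988 + (5/6)*(-31)**2) = -(-988 + (5/6)*961) = -(-988 + 4805/6) = -1*(-1123/6) = 1123/6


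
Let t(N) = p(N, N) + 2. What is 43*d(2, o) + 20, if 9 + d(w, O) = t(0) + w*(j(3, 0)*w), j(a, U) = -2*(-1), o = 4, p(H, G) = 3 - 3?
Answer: 63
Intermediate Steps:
p(H, G) = 0
j(a, U) = 2
t(N) = 2 (t(N) = 0 + 2 = 2)
d(w, O) = -7 + 2*w**2 (d(w, O) = -9 + (2 + w*(2*w)) = -9 + (2 + 2*w**2) = -7 + 2*w**2)
43*d(2, o) + 20 = 43*(-7 + 2*2**2) + 20 = 43*(-7 + 2*4) + 20 = 43*(-7 + 8) + 20 = 43*1 + 20 = 43 + 20 = 63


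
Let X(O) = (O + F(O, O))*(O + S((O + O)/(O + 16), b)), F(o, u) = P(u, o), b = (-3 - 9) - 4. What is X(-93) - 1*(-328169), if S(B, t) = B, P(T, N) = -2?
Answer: 25931638/77 ≈ 3.3677e+5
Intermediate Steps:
b = -16 (b = -12 - 4 = -16)
F(o, u) = -2
X(O) = (-2 + O)*(O + 2*O/(16 + O)) (X(O) = (O - 2)*(O + (O + O)/(O + 16)) = (-2 + O)*(O + (2*O)/(16 + O)) = (-2 + O)*(O + 2*O/(16 + O)))
X(-93) - 1*(-328169) = -93*(-36 + (-93)² + 16*(-93))/(16 - 93) - 1*(-328169) = -93*(-36 + 8649 - 1488)/(-77) + 328169 = -93*(-1/77)*7125 + 328169 = 662625/77 + 328169 = 25931638/77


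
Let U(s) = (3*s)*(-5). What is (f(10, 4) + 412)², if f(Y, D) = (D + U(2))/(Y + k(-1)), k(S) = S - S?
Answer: 4190209/25 ≈ 1.6761e+5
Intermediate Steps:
k(S) = 0
U(s) = -15*s
f(Y, D) = (-30 + D)/Y (f(Y, D) = (D - 15*2)/(Y + 0) = (D - 30)/Y = (-30 + D)/Y)
(f(10, 4) + 412)² = ((-30 + 4)/10 + 412)² = ((⅒)*(-26) + 412)² = (-13/5 + 412)² = (2047/5)² = 4190209/25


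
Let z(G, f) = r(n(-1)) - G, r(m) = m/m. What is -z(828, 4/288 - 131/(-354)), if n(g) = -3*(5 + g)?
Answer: 827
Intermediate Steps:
n(g) = -15 - 3*g
r(m) = 1
z(G, f) = 1 - G
-z(828, 4/288 - 131/(-354)) = -(1 - 1*828) = -(1 - 828) = -1*(-827) = 827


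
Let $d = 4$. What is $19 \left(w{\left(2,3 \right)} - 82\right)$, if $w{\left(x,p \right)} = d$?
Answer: $-1482$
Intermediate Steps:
$w{\left(x,p \right)} = 4$
$19 \left(w{\left(2,3 \right)} - 82\right) = 19 \left(4 - 82\right) = 19 \left(-78\right) = -1482$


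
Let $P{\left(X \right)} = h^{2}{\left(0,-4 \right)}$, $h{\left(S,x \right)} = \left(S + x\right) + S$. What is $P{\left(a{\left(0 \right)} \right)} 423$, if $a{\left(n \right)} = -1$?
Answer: $6768$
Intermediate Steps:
$h{\left(S,x \right)} = x + 2 S$
$P{\left(X \right)} = 16$ ($P{\left(X \right)} = \left(-4 + 2 \cdot 0\right)^{2} = \left(-4 + 0\right)^{2} = \left(-4\right)^{2} = 16$)
$P{\left(a{\left(0 \right)} \right)} 423 = 16 \cdot 423 = 6768$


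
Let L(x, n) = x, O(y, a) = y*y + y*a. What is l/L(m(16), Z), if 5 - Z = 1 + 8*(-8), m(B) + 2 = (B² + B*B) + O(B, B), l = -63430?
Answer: -31715/511 ≈ -62.065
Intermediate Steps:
O(y, a) = y² + a*y
m(B) = -2 + 4*B² (m(B) = -2 + ((B² + B*B) + B*(B + B)) = -2 + ((B² + B²) + B*(2*B)) = -2 + (2*B² + 2*B²) = -2 + 4*B²)
Z = 68 (Z = 5 - (1 + 8*(-8)) = 5 - (1 - 64) = 5 - 1*(-63) = 5 + 63 = 68)
l/L(m(16), Z) = -63430/(-2 + 4*16²) = -63430/(-2 + 4*256) = -63430/(-2 + 1024) = -63430/1022 = -63430*1/1022 = -31715/511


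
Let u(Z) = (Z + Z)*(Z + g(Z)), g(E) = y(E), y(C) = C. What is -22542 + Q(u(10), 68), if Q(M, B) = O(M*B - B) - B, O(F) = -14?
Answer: -22624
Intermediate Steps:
g(E) = E
u(Z) = 4*Z**2 (u(Z) = (Z + Z)*(Z + Z) = (2*Z)*(2*Z) = 4*Z**2)
Q(M, B) = -14 - B
-22542 + Q(u(10), 68) = -22542 + (-14 - 1*68) = -22542 + (-14 - 68) = -22542 - 82 = -22624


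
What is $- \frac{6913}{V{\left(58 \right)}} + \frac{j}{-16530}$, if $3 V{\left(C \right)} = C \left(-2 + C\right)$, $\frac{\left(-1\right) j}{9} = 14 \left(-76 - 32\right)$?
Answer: $- \frac{2224221}{308560} \approx -7.2084$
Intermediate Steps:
$j = 13608$ ($j = - 9 \cdot 14 \left(-76 - 32\right) = - 9 \cdot 14 \left(-108\right) = \left(-9\right) \left(-1512\right) = 13608$)
$V{\left(C \right)} = \frac{C \left(-2 + C\right)}{3}$
$- \frac{6913}{V{\left(58 \right)}} + \frac{j}{-16530} = - \frac{6913}{\frac{1}{3} \cdot 58 \left(-2 + 58\right)} + \frac{13608}{-16530} = - \frac{6913}{\frac{1}{3} \cdot 58 \cdot 56} + 13608 \left(- \frac{1}{16530}\right) = - \frac{6913}{\frac{3248}{3}} - \frac{2268}{2755} = \left(-6913\right) \frac{3}{3248} - \frac{2268}{2755} = - \frac{20739}{3248} - \frac{2268}{2755} = - \frac{2224221}{308560}$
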